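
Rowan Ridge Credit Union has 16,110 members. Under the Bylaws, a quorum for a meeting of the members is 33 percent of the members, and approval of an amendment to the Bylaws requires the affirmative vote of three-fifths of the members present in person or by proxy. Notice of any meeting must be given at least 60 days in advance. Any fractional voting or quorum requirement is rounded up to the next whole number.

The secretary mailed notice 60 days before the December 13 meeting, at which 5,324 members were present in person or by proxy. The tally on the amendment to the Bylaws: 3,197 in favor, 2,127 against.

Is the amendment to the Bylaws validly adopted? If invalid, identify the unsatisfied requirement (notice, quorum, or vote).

Valid — all requirements satisfied.

Notice: 60 days given; 60 required. Satisfied.
Quorum: 33% of 16,110 = 5,316.30, rounded up to 5,317; 5,324 present. Satisfied.
Vote: requires three-fifths of those present (5,324); 3/5 of 5324 = 3194.40, rounded up to 3195, so 3,195 needed; 3,197 in favor. Satisfied.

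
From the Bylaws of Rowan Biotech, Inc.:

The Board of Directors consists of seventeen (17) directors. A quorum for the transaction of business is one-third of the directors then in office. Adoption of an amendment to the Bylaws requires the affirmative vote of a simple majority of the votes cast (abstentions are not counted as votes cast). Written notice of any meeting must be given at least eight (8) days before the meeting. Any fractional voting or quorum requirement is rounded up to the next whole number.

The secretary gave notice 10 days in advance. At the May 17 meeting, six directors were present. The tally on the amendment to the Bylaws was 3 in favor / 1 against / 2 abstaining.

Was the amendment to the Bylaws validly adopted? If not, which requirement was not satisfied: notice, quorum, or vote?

Valid — all requirements satisfied.

Notice: 10 days given; 8 required (10 ≥ 8). Satisfied.
Quorum: 6 present; quorum is 6. Satisfied.
Vote: the amendment to the Bylaws requires a majority of the votes cast (6 present − 2 abstaining = 4). A majority of 4 is 3, so 3 affirmative votes are needed; 3 voted in favor. Satisfied.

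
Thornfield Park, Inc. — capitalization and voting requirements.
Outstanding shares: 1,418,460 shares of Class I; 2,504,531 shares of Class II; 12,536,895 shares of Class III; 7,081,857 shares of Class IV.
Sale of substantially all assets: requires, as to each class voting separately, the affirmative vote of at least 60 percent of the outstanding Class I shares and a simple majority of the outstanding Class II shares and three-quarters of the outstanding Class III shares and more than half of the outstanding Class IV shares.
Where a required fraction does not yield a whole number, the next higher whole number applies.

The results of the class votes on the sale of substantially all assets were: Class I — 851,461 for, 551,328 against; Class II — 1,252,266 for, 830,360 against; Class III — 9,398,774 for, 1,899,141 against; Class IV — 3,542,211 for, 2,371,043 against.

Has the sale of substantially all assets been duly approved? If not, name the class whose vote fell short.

Class I: 3/5 of 1418460 = 851076; 851,076 required, 851,461 in favor — approved.
Class II: a majority of 2504531 is 1252266; 1,252,266 required, 1,252,266 in favor — approved.
Class III: 3/4 of 12536895 = 9402671.25, rounded up to 9402672; 9,402,672 required, 9,398,774 in favor — not approved.
Class IV: a majority of 7081857 is 3540929; 3,540,929 required, 3,542,211 in favor — approved.

Not approved — the Class III shares did not give the required vote.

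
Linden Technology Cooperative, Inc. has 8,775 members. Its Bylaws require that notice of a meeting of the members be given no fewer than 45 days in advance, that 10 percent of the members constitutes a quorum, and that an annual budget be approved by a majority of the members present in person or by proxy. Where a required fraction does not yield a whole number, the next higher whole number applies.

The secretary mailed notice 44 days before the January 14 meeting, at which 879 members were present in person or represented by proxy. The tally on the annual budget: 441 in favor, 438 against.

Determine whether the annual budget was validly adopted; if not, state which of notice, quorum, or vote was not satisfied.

Notice: 44 days given; 45 required. Not satisfied.
Quorum: 10% of 8,775 = 877.50, rounded up to 878; 879 present. Satisfied.
Vote: requires a majority of those present (879); a majority of 879 is 440, so 440 needed; 441 in favor. Satisfied.

Invalid — notice requirement not satisfied.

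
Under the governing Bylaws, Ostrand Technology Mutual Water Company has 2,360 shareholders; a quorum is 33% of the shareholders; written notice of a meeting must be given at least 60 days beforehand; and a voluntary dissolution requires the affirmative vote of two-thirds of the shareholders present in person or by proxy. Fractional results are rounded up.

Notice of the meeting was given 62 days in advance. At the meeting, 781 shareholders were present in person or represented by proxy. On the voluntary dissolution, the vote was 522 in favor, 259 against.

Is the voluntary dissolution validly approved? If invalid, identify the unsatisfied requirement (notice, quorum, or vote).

Notice: 62 days given; 60 required. Satisfied.
Quorum: 33% of 2,360 = 778.80, rounded up to 779; 781 present. Satisfied.
Vote: requires two-thirds of those present (781); 2/3 of 781 = 520.67, rounded up to 521, so 521 needed; 522 in favor. Satisfied.

Valid — all requirements satisfied.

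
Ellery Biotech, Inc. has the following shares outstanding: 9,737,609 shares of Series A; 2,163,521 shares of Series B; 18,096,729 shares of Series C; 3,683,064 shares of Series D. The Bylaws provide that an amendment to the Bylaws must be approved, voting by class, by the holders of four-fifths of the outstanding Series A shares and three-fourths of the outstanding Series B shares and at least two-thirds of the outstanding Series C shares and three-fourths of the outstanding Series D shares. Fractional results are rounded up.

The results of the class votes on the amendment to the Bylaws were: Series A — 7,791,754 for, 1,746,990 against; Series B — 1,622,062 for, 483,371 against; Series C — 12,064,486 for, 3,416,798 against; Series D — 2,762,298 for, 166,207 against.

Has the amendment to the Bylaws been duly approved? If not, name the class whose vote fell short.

Not approved — the Series B shares did not give the required vote.

Series A: 4/5 of 9737609 = 7790087.20, rounded up to 7790088; 7,790,088 required, 7,791,754 in favor — approved.
Series B: 3/4 of 2163521 = 1622640.75, rounded up to 1622641; 1,622,641 required, 1,622,062 in favor — not approved.
Series C: 2/3 of 18096729 = 12064486; 12,064,486 required, 12,064,486 in favor — approved.
Series D: 3/4 of 3683064 = 2762298; 2,762,298 required, 2,762,298 in favor — approved.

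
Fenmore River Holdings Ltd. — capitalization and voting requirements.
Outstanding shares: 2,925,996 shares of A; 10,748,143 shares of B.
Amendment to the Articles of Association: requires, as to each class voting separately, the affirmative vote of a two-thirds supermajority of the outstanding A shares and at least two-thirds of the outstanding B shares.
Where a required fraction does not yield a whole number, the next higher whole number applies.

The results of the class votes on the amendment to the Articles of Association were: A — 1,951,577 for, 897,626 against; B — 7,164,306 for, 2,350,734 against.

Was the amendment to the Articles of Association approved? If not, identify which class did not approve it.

Not approved — the B shares did not give the required vote.

A: 2/3 of 2925996 = 1950664; 1,950,664 required, 1,951,577 in favor — approved.
B: 2/3 of 10748143 = 7165428.67, rounded up to 7165429; 7,165,429 required, 7,164,306 in favor — not approved.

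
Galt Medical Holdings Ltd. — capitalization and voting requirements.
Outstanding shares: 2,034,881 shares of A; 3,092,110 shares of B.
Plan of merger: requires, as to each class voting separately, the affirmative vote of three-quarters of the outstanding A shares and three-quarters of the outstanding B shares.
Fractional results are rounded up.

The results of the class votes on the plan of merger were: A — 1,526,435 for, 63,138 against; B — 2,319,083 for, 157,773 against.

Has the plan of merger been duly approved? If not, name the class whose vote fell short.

A: 3/4 of 2034881 = 1526160.75, rounded up to 1526161; 1,526,161 required, 1,526,435 in favor — approved.
B: 3/4 of 3092110 = 2319082.50, rounded up to 2319083; 2,319,083 required, 2,319,083 in favor — approved.

Approved — every class gave the required vote.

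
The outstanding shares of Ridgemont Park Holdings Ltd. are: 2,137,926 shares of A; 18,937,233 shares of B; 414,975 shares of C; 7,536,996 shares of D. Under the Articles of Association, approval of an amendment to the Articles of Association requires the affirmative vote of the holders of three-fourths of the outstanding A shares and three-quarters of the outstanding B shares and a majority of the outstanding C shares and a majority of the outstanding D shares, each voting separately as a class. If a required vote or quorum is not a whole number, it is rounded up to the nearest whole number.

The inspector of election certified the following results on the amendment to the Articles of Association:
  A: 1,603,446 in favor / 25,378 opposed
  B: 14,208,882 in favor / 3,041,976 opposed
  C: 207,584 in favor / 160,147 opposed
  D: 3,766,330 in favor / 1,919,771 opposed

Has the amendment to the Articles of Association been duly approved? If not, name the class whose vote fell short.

Not approved — the D shares did not give the required vote.

A: 3/4 of 2137926 = 1603444.50, rounded up to 1603445; 1,603,445 required, 1,603,446 in favor — approved.
B: 3/4 of 18937233 = 14202924.75, rounded up to 14202925; 14,202,925 required, 14,208,882 in favor — approved.
C: a majority of 414975 is 207488; 207,488 required, 207,584 in favor — approved.
D: a majority of 7536996 is 3768499; 3,768,499 required, 3,766,330 in favor — not approved.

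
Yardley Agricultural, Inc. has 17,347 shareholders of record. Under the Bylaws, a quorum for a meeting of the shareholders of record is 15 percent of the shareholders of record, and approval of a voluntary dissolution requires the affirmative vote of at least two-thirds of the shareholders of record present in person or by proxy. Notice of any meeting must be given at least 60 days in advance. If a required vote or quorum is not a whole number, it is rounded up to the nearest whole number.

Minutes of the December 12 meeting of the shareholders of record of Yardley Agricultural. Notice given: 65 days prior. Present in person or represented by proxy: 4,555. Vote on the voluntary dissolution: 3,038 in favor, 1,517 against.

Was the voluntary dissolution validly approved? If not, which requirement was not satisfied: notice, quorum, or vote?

Valid — all requirements satisfied.

Notice: 65 days given; 60 required. Satisfied.
Quorum: 15% of 17,347 = 2,602.05, rounded up to 2,603; 4,555 present. Satisfied.
Vote: requires two-thirds of those present (4,555); 2/3 of 4555 = 3036.67, rounded up to 3037, so 3,037 needed; 3,038 in favor. Satisfied.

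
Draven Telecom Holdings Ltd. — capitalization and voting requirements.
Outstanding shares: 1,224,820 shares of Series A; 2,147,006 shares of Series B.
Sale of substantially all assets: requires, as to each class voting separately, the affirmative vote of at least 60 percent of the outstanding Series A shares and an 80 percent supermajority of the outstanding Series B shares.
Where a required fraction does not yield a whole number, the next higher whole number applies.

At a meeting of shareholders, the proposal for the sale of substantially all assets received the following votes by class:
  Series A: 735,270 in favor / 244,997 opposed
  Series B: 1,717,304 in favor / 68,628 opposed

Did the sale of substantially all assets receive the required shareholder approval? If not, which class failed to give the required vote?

Not approved — the Series B shares did not give the required vote.

Series A: 3/5 of 1224820 = 734892; 734,892 required, 735,270 in favor — approved.
Series B: 4/5 of 2147006 = 1717604.80, rounded up to 1717605; 1,717,605 required, 1,717,304 in favor — not approved.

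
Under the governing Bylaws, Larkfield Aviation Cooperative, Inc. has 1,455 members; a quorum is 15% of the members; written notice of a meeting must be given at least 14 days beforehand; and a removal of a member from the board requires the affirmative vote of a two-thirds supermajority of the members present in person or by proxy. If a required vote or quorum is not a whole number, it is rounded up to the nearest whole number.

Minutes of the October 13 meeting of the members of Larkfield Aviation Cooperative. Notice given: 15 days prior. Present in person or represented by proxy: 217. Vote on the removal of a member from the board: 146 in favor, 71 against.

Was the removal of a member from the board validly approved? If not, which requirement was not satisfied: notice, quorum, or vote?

Invalid — quorum requirement not satisfied.

Notice: 15 days given; 14 required. Satisfied.
Quorum: 15% of 1,455 = 218.25, rounded up to 219; 217 present. Not satisfied.
Vote: requires two-thirds of those present (217); 2/3 of 217 = 144.67, rounded up to 145, so 145 needed; 146 in favor. Satisfied.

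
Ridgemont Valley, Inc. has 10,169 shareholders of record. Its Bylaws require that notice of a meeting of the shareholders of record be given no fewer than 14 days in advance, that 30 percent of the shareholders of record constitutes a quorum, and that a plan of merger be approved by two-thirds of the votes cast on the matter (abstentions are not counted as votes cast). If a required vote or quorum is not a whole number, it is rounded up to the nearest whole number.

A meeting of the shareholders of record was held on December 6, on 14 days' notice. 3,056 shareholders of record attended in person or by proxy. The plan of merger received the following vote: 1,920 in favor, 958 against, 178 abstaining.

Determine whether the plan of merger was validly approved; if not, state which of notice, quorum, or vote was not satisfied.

Notice: 14 days given; 14 required. Satisfied.
Quorum: 30% of 10,169 = 3,050.70, rounded up to 3,051; 3,056 present. Satisfied.
Vote: requires two-thirds of the votes cast (3,056 − 178 abstaining = 2,878); 2/3 of 2878 = 1918.67, rounded up to 1919, so 1,919 needed; 1,920 in favor. Satisfied.

Valid — all requirements satisfied.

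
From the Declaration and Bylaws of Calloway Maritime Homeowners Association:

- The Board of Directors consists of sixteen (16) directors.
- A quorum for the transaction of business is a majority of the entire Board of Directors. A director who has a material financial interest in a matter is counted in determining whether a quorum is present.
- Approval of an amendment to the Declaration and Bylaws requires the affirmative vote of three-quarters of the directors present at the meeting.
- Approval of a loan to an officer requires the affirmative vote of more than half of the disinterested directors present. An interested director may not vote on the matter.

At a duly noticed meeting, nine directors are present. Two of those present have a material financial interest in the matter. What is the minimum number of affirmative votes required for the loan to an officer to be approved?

4

The loan to an officer requires a majority of the disinterested directors present (9 − 2 = 7).
A majority of 7 is 4.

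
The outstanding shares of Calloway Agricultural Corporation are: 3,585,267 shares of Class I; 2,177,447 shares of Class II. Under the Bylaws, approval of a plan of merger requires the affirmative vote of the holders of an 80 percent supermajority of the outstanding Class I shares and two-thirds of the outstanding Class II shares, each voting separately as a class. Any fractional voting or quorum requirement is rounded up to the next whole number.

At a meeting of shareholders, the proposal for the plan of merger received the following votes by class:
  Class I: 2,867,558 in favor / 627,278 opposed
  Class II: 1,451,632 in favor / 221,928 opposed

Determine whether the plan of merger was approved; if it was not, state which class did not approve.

Class I: 4/5 of 3585267 = 2868213.60, rounded up to 2868214; 2,868,214 required, 2,867,558 in favor — not approved.
Class II: 2/3 of 2177447 = 1451631.33, rounded up to 1451632; 1,451,632 required, 1,451,632 in favor — approved.

Not approved — the Class I shares did not give the required vote.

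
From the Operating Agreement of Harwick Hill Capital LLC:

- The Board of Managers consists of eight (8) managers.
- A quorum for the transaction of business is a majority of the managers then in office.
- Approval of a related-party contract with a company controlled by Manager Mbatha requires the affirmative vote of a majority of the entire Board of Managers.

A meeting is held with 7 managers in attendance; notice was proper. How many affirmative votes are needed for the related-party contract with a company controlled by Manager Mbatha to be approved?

The related-party contract with a company controlled by Manager Mbatha requires a majority of the entire Board of Managers (8).
A majority of 8 is 5.

5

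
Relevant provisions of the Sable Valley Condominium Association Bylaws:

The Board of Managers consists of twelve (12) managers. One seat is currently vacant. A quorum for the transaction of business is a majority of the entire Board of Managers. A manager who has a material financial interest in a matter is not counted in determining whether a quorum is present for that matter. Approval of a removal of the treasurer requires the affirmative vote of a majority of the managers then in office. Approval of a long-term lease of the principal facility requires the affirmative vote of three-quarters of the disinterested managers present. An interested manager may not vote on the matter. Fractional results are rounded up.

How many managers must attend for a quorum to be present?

A majority of 12 is 7.

7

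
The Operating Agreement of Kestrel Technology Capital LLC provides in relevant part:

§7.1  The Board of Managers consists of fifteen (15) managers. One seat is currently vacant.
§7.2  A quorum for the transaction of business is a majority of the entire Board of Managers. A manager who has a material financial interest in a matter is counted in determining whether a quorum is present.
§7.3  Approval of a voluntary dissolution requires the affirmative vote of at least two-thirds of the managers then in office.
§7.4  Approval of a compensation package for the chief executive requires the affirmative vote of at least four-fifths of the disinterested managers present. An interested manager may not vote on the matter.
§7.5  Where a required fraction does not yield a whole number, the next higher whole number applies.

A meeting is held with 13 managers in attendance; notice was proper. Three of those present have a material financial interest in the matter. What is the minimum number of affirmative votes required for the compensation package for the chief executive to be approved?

8

The compensation package for the chief executive requires four-fifths of the disinterested managers present (13 − 3 = 10).
4/5 of 10 = 8.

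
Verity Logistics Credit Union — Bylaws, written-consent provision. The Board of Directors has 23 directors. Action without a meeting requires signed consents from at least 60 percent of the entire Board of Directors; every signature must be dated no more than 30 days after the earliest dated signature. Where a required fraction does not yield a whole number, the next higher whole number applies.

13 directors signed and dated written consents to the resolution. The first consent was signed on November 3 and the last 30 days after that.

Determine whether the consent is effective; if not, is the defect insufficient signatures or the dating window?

Not effective — insufficient signatures.

Signatures required: at least 60 percent of 23 — 3/5 of 23 = 13.80, rounded up to 14, so 14 needed; 13 signed. Insufficient.
Dating window: the latest signature is 30 days after the earliest; the limit is 30 days. Within the window.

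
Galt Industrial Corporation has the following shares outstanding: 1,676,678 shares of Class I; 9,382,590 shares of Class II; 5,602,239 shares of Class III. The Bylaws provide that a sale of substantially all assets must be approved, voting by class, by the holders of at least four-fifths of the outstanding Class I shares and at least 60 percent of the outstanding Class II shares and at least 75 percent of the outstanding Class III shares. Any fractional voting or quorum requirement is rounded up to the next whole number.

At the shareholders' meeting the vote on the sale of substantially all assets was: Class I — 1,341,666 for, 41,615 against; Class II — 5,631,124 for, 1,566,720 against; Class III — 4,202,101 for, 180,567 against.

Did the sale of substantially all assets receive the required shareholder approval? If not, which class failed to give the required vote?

Class I: 4/5 of 1676678 = 1341342.40, rounded up to 1341343; 1,341,343 required, 1,341,666 in favor — approved.
Class II: 3/5 of 9382590 = 5629554; 5,629,554 required, 5,631,124 in favor — approved.
Class III: 3/4 of 5602239 = 4201679.25, rounded up to 4201680; 4,201,680 required, 4,202,101 in favor — approved.

Approved — every class gave the required vote.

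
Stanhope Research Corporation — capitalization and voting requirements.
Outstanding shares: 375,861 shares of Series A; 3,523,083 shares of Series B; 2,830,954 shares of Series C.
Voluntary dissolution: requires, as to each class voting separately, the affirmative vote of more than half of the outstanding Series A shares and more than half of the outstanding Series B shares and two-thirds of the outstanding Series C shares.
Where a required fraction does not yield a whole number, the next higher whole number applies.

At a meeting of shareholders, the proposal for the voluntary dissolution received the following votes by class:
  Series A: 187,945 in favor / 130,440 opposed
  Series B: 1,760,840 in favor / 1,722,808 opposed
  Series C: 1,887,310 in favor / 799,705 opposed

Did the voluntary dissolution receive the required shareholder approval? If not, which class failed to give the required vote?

Not approved — the Series B shares did not give the required vote.

Series A: a majority of 375861 is 187931; 187,931 required, 187,945 in favor — approved.
Series B: a majority of 3523083 is 1761542; 1,761,542 required, 1,760,840 in favor — not approved.
Series C: 2/3 of 2830954 = 1887302.67, rounded up to 1887303; 1,887,303 required, 1,887,310 in favor — approved.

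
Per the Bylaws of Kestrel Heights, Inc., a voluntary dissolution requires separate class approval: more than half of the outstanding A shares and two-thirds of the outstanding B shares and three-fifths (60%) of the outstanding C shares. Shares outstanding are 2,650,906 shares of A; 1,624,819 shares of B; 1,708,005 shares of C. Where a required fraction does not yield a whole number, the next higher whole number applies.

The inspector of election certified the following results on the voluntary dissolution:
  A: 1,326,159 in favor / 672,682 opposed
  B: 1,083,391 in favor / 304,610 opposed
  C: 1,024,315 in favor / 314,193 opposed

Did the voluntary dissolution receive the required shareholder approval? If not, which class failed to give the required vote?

A: a majority of 2650906 is 1325454; 1,325,454 required, 1,326,159 in favor — approved.
B: 2/3 of 1624819 = 1083212.67, rounded up to 1083213; 1,083,213 required, 1,083,391 in favor — approved.
C: 3/5 of 1708005 = 1024803; 1,024,803 required, 1,024,315 in favor — not approved.

Not approved — the C shares did not give the required vote.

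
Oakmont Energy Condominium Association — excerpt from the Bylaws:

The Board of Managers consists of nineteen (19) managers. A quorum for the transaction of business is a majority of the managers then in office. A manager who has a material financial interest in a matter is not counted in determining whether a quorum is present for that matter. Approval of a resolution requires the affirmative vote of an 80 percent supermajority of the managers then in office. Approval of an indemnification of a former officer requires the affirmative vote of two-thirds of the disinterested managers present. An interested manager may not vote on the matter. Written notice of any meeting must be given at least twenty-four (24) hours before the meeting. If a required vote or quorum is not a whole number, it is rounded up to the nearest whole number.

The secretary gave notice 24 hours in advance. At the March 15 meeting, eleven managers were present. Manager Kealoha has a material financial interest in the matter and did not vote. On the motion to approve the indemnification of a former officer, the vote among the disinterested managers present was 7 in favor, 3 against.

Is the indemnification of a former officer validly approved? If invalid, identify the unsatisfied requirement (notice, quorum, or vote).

Valid — all requirements satisfied.

Notice: 24 hours given; 24 required (24 ≥ 24). Satisfied.
Quorum: 11 present, but the 1 interested manager does not count, leaving 10. Quorum is 10. Satisfied.
Vote: the indemnification of a former officer requires two-thirds of the disinterested managers present (11 − 1 = 10). 2/3 of 10 = 6.67, rounded up to 7, so 7 affirmative votes are needed; 7 voted in favor. Satisfied.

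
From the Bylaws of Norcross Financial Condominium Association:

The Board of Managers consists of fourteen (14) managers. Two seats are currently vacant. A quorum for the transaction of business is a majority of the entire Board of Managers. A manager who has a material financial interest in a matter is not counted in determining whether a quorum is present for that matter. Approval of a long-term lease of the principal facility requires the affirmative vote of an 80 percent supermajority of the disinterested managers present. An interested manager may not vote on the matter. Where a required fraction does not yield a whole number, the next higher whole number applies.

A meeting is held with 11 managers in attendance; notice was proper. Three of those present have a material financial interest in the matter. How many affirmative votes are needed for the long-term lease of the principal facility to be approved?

7

The long-term lease of the principal facility requires four-fifths of the disinterested managers present (11 − 3 = 8).
4/5 of 8 = 6.40, rounded up to 7.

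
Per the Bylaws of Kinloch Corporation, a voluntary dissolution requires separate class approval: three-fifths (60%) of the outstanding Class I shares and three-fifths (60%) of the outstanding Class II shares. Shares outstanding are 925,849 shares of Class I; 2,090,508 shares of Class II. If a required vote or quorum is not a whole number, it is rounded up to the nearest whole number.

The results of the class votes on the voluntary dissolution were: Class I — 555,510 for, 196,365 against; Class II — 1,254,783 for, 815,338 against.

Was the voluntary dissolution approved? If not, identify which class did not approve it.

Class I: 3/5 of 925849 = 555509.40, rounded up to 555510; 555,510 required, 555,510 in favor — approved.
Class II: 3/5 of 2090508 = 1254304.80, rounded up to 1254305; 1,254,305 required, 1,254,783 in favor — approved.

Approved — every class gave the required vote.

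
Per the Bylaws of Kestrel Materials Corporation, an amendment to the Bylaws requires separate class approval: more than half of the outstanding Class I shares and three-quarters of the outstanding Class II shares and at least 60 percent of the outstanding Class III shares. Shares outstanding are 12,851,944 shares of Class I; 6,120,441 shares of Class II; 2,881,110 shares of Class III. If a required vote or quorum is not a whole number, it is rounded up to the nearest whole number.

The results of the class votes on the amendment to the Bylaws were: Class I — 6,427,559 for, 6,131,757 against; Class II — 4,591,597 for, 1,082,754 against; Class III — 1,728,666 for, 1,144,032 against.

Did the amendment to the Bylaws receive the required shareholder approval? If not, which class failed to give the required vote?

Class I: a majority of 12851944 is 6425973; 6,425,973 required, 6,427,559 in favor — approved.
Class II: 3/4 of 6120441 = 4590330.75, rounded up to 4590331; 4,590,331 required, 4,591,597 in favor — approved.
Class III: 3/5 of 2881110 = 1728666; 1,728,666 required, 1,728,666 in favor — approved.

Approved — every class gave the required vote.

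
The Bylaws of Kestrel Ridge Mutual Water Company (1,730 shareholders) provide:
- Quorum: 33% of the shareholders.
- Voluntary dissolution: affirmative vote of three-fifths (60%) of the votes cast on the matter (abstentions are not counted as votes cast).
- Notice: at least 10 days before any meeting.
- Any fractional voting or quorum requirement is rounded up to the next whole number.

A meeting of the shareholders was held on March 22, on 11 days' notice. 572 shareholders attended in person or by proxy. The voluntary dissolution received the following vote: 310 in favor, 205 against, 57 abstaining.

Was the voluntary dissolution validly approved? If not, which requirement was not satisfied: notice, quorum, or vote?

Notice: 11 days given; 10 required. Satisfied.
Quorum: 33% of 1,730 = 570.90, rounded up to 571; 572 present. Satisfied.
Vote: requires three-fifths of the votes cast (572 − 57 abstaining = 515); 3/5 of 515 = 309, so 309 needed; 310 in favor. Satisfied.

Valid — all requirements satisfied.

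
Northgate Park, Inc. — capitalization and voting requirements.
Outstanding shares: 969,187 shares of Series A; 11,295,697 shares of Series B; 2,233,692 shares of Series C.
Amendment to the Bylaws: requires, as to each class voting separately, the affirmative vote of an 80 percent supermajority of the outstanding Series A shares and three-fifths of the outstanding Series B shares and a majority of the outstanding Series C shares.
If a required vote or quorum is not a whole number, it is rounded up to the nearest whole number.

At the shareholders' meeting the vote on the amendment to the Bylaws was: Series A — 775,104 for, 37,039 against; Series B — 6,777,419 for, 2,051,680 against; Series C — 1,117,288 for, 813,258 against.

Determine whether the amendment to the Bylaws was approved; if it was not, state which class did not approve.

Not approved — the Series A shares did not give the required vote.

Series A: 4/5 of 969187 = 775349.60, rounded up to 775350; 775,350 required, 775,104 in favor — not approved.
Series B: 3/5 of 11295697 = 6777418.20, rounded up to 6777419; 6,777,419 required, 6,777,419 in favor — approved.
Series C: a majority of 2233692 is 1116847; 1,116,847 required, 1,117,288 in favor — approved.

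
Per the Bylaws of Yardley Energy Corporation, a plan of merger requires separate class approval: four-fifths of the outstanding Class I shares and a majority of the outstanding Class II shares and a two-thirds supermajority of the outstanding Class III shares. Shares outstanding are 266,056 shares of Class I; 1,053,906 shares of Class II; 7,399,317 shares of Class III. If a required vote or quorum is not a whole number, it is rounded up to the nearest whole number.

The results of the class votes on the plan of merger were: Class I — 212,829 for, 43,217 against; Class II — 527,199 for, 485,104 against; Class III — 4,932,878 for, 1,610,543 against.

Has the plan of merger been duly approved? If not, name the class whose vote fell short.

Not approved — the Class I shares did not give the required vote.

Class I: 4/5 of 266056 = 212844.80, rounded up to 212845; 212,845 required, 212,829 in favor — not approved.
Class II: a majority of 1053906 is 526954; 526,954 required, 527,199 in favor — approved.
Class III: 2/3 of 7399317 = 4932878; 4,932,878 required, 4,932,878 in favor — approved.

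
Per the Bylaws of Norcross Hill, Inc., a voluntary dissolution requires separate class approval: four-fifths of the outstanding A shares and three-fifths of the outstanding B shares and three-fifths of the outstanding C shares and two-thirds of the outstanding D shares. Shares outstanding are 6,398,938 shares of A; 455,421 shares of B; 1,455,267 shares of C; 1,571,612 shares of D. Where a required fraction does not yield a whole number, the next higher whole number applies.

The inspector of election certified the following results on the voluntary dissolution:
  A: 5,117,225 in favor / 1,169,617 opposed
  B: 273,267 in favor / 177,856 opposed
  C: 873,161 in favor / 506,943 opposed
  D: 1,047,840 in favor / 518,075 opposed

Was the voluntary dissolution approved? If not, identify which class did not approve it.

Not approved — the A shares did not give the required vote.

A: 4/5 of 6398938 = 5119150.40, rounded up to 5119151; 5,119,151 required, 5,117,225 in favor — not approved.
B: 3/5 of 455421 = 273252.60, rounded up to 273253; 273,253 required, 273,267 in favor — approved.
C: 3/5 of 1455267 = 873160.20, rounded up to 873161; 873,161 required, 873,161 in favor — approved.
D: 2/3 of 1571612 = 1047741.33, rounded up to 1047742; 1,047,742 required, 1,047,840 in favor — approved.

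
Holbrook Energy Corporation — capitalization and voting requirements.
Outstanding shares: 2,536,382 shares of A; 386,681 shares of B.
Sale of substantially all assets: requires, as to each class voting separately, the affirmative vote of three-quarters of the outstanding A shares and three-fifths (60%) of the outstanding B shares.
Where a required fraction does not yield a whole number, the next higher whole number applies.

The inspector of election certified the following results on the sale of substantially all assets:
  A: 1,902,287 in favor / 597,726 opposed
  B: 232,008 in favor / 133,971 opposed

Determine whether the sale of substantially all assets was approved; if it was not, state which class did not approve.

Not approved — the B shares did not give the required vote.

A: 3/4 of 2536382 = 1902286.50, rounded up to 1902287; 1,902,287 required, 1,902,287 in favor — approved.
B: 3/5 of 386681 = 232008.60, rounded up to 232009; 232,009 required, 232,008 in favor — not approved.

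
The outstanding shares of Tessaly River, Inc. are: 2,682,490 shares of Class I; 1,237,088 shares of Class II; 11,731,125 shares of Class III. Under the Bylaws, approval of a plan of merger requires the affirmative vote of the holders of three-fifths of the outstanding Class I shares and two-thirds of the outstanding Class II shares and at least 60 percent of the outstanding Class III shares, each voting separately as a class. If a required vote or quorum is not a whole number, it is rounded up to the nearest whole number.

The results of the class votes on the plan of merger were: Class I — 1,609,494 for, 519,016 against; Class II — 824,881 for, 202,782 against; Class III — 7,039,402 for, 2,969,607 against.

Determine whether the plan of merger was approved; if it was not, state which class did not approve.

Class I: 3/5 of 2682490 = 1609494; 1,609,494 required, 1,609,494 in favor — approved.
Class II: 2/3 of 1237088 = 824725.33, rounded up to 824726; 824,726 required, 824,881 in favor — approved.
Class III: 3/5 of 11731125 = 7038675; 7,038,675 required, 7,039,402 in favor — approved.

Approved — every class gave the required vote.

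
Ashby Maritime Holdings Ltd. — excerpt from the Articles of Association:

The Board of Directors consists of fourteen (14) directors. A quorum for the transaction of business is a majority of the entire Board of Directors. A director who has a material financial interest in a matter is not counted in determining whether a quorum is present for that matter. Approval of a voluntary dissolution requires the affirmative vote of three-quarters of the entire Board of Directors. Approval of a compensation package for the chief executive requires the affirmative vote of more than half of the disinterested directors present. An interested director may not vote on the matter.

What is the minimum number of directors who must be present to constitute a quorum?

A majority of 14 is 8.

8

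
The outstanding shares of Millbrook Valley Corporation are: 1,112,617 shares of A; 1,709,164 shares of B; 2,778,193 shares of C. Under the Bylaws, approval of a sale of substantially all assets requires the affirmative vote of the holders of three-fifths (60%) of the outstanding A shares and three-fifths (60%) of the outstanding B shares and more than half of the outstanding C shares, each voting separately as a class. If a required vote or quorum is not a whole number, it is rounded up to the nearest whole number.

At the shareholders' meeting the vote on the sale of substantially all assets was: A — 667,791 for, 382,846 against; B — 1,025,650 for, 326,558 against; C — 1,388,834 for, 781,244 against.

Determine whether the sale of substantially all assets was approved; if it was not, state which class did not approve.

Not approved — the C shares did not give the required vote.

A: 3/5 of 1112617 = 667570.20, rounded up to 667571; 667,571 required, 667,791 in favor — approved.
B: 3/5 of 1709164 = 1025498.40, rounded up to 1025499; 1,025,499 required, 1,025,650 in favor — approved.
C: a majority of 2778193 is 1389097; 1,389,097 required, 1,388,834 in favor — not approved.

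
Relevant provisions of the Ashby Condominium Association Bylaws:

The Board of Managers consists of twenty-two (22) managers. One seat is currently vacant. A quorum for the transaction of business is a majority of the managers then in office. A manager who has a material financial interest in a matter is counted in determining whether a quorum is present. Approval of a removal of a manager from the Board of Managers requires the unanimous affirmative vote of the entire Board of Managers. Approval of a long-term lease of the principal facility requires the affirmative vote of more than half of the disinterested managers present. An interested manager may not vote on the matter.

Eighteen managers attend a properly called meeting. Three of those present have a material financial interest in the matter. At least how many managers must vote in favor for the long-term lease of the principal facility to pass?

The long-term lease of the principal facility requires a majority of the disinterested managers present (18 − 3 = 15).
A majority of 15 is 8.

8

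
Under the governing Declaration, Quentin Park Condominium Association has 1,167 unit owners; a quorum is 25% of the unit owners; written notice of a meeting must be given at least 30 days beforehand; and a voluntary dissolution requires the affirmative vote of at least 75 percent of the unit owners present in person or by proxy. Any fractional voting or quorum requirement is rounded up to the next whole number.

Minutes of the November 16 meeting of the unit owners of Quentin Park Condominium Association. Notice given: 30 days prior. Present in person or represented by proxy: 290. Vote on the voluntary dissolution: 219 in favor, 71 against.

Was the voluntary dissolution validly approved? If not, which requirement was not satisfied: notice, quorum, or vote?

Notice: 30 days given; 30 required. Satisfied.
Quorum: 25% of 1,167 = 291.75, rounded up to 292; 290 present. Not satisfied.
Vote: requires three-fourths of those present (290); 3/4 of 290 = 217.50, rounded up to 218, so 218 needed; 219 in favor. Satisfied.

Invalid — quorum requirement not satisfied.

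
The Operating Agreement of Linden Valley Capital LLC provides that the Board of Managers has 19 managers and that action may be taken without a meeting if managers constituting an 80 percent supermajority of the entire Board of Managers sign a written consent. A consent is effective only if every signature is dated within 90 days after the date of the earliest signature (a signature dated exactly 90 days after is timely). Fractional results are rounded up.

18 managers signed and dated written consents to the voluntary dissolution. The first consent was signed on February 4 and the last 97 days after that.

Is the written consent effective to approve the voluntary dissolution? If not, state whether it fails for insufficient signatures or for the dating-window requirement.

Not effective — dating-window requirement not satisfied.

Signatures required: an 80 percent supermajority of 19 — 4/5 of 19 = 15.20, rounded up to 16, so 16 needed; 18 signed. Sufficient.
Dating window: the latest signature is 97 days after the earliest; the limit is 90 days. Outside the window.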